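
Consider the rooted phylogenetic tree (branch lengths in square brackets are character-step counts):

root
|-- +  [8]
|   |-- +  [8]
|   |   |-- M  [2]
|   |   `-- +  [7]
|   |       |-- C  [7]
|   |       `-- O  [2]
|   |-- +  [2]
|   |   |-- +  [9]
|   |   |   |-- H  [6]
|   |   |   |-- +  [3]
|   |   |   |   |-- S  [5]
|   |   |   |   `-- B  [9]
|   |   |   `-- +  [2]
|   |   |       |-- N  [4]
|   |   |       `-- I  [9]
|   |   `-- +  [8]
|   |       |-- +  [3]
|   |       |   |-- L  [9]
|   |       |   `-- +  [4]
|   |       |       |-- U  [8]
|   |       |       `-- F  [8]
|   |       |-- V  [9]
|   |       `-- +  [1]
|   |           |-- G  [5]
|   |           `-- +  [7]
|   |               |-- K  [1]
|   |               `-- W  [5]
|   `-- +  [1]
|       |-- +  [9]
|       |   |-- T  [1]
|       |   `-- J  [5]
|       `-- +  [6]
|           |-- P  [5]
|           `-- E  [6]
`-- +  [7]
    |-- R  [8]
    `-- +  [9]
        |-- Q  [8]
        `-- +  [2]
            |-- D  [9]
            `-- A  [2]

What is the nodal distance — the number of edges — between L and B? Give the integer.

6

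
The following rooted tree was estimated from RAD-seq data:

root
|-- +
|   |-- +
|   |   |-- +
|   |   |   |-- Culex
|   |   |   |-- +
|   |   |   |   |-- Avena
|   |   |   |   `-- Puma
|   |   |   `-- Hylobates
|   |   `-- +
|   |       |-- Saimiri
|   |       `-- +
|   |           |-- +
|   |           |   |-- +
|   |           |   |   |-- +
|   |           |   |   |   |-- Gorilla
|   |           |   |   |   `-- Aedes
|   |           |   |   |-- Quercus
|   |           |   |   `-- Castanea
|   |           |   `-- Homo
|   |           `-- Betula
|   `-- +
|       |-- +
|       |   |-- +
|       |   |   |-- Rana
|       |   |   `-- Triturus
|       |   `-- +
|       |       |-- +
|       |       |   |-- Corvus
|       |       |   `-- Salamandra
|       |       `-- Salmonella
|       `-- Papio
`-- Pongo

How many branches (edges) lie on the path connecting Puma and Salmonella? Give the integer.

8

The MRCA of Puma and Salmonella is the node subtending (((Culex,(Avena,Puma),Hylobates),(Saimiri,((((Gorilla,Aedes),Quercus,Castanea),Homo),Betula))),(((Rana,Triturus),((Corvus,Salamandra),Salmonella)),Papio)).
From Puma up to that node: 4 branches. From Salmonella up to the same node: 4 branches. Total: 4 + 4 = 8.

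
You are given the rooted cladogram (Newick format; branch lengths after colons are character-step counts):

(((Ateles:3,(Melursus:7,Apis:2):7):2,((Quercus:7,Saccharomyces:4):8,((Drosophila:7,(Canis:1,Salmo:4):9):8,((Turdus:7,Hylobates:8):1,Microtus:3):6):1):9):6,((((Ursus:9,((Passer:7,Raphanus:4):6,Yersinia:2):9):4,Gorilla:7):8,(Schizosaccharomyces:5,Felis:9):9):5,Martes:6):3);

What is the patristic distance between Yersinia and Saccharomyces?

58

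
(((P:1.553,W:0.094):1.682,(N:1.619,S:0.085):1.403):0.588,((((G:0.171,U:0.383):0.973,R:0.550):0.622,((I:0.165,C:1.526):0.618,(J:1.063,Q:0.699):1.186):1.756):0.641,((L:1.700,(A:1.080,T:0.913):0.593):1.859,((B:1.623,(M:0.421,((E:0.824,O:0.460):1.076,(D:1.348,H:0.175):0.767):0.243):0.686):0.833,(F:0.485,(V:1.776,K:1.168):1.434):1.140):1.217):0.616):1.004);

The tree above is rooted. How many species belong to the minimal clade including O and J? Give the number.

19

The MRCA of O and J is the node subtending ((((G,U),R),((I,C),(J,Q))),((L,(A,T)),((B,(M,((E,O),(D,H)))),(F,(V,K))))).
That clade contains 19 terminal taxa: A, B, C, D, E, F, G, H, I, J, K, L, M, O, Q, R, T, U, V.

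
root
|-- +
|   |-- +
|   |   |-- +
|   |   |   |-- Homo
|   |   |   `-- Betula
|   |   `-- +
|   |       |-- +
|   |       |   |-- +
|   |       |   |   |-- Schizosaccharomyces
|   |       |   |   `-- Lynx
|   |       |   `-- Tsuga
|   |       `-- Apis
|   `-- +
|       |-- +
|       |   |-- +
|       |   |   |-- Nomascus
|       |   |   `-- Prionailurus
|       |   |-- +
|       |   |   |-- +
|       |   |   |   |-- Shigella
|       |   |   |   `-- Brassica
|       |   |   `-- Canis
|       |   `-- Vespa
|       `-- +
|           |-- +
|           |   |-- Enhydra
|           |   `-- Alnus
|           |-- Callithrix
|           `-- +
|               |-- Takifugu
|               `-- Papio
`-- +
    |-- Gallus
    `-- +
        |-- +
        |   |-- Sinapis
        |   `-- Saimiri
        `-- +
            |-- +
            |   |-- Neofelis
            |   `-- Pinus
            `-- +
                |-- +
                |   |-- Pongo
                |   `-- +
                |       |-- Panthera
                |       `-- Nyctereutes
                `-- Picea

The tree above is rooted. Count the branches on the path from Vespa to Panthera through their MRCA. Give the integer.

11

The MRCA of Vespa and Panthera is the root of the tree.
From Vespa up to that node: 4 branches. From Panthera up to the same node: 7 branches. Total: 4 + 7 = 11.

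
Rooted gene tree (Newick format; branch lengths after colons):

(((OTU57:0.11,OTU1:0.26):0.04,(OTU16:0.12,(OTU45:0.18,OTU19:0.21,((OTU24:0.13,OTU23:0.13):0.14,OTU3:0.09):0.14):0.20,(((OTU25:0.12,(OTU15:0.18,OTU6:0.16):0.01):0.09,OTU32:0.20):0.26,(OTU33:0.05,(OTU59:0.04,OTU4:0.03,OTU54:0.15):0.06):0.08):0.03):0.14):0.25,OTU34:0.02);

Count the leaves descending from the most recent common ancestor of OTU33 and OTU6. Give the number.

8

The MRCA of OTU33 and OTU6 is the node subtending (((OTU25,(OTU15,OTU6)),OTU32),(OTU33,(OTU59,OTU4,OTU54))).
That clade contains 8 terminal taxa: OTU15, OTU25, OTU32, OTU33, OTU4, OTU54, OTU59, OTU6.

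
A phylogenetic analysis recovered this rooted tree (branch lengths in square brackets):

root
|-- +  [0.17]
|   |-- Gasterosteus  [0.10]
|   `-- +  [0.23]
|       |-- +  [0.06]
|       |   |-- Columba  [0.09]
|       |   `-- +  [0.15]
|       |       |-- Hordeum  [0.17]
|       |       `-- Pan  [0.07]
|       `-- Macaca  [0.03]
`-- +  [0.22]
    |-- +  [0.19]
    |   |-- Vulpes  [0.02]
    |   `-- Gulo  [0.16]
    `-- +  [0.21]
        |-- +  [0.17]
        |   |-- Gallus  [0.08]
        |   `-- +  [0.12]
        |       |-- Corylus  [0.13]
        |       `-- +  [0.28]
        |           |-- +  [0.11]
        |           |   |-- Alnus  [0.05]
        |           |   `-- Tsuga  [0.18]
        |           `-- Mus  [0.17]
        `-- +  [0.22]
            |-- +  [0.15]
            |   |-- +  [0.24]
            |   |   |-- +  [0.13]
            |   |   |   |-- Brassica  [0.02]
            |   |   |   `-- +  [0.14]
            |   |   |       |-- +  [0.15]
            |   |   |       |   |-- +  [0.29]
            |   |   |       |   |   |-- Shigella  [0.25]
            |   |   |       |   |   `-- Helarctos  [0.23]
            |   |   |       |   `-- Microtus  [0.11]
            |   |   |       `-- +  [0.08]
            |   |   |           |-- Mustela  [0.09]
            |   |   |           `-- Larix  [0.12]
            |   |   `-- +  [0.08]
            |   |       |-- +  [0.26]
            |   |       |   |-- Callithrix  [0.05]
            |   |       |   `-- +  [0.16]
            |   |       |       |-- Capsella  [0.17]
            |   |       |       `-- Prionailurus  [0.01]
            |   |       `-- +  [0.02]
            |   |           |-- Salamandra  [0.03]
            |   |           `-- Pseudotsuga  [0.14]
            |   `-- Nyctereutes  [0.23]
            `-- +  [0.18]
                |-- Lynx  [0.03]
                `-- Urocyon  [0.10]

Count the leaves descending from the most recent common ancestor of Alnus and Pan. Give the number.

The MRCA of Alnus and Pan is the root, so the clade is the entire tree.
That clade contains 26 terminal taxa: Alnus, Brassica, Callithrix, Capsella, Columba, Corylus, Gallus, Gasterosteus, Gulo, Helarctos, Hordeum, Larix, Lynx, Macaca, Microtus, Mus, Mustela, Nyctereutes, Pan, Prionailurus, Pseudotsuga, Salamandra, Shigella, Tsuga, Urocyon, Vulpes.

26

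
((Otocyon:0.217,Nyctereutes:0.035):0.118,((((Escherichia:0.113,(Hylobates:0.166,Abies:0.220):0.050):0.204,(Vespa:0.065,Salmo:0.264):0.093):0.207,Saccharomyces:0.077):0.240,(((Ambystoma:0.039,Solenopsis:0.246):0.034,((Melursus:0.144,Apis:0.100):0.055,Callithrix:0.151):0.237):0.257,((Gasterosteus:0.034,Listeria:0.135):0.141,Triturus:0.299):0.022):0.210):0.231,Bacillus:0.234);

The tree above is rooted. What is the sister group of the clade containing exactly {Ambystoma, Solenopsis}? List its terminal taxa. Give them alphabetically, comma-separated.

Apis, Callithrix, Melursus

The clade containing exactly {Ambystoma, Solenopsis} attaches to the tree at the node subtending ((Ambystoma,Solenopsis),((Melursus,Apis),Callithrix)).
The other lineage descending from that same node — the sister group — is ((Melursus,Apis),Callithrix); its 3 tips in alphabetical order are the answer.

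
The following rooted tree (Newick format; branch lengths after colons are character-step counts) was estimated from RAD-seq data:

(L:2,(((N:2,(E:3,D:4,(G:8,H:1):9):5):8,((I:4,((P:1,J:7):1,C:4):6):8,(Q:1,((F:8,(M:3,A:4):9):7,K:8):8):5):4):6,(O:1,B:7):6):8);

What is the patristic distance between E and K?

The path runs E → … → MRCA → … → K; the MRCA is the node subtending ((N,(E,D,(G,H))),((I,((P,J),C)),(Q,((F,(M,A)),K)))).
Branch lengths along that path: 3 + 5 + 8 + 4 + 5 + 8 + 8 = 41.

41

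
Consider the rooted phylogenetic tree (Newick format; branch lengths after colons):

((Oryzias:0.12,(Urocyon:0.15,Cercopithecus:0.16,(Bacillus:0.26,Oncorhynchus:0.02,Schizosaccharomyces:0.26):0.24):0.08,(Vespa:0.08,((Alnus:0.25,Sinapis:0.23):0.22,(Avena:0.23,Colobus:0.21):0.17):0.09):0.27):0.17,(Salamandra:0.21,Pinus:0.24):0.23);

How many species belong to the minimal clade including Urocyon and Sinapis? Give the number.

11

The MRCA of Urocyon and Sinapis is the node subtending (Oryzias,(Urocyon,Cercopithecus,(Bacillus,Oncorhynchus,Schizosaccharomyces)),(Vespa,((Alnus,Sinapis),(Avena,Colobus)))).
That clade contains 11 terminal taxa: Alnus, Avena, Bacillus, Cercopithecus, Colobus, Oncorhynchus, Oryzias, Schizosaccharomyces, Sinapis, Urocyon, Vespa.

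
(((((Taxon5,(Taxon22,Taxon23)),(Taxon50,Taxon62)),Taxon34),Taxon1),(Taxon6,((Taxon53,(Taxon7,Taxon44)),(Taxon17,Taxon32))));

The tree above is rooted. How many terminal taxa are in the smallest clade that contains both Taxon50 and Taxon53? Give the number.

The MRCA of Taxon50 and Taxon53 is the root, so the clade is the entire tree.
That clade contains 13 terminal taxa: Taxon1, Taxon17, Taxon22, Taxon23, Taxon32, Taxon34, Taxon44, Taxon5, Taxon50, Taxon53, Taxon6, Taxon62, Taxon7.

13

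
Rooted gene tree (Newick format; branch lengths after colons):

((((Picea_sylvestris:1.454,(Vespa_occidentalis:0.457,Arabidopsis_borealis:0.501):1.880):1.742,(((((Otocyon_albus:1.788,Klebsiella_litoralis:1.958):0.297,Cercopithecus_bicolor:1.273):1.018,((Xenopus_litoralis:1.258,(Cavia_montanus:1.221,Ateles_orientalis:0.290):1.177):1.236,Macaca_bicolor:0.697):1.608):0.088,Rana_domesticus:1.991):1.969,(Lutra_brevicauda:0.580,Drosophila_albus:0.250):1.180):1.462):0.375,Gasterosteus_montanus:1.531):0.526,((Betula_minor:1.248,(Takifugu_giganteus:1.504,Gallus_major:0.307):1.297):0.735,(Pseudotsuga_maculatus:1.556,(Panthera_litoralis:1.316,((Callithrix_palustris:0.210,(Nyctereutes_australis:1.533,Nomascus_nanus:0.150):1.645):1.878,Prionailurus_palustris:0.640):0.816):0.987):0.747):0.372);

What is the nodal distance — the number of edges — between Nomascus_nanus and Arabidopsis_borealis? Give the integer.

12

The MRCA of Nomascus_nanus and Arabidopsis_borealis is the root of the tree.
From Nomascus_nanus up to that node: 7 branches. From Arabidopsis_borealis up to the same node: 5 branches. Total: 7 + 5 = 12.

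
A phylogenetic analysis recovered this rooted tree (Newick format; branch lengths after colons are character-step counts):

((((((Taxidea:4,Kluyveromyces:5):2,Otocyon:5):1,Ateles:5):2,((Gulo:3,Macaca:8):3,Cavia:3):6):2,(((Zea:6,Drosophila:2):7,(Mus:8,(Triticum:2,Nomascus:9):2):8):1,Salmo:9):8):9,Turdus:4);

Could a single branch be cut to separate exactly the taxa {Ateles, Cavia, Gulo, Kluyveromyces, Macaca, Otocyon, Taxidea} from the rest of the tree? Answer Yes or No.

The most recent common ancestor of these taxa subtends ((((Taxidea,Kluyveromyces),Otocyon),Ateles),((Gulo,Macaca),Cavia)).
That clade has exactly 7 tips — every listed taxon and nothing else — so the group is monophyletic.

Yes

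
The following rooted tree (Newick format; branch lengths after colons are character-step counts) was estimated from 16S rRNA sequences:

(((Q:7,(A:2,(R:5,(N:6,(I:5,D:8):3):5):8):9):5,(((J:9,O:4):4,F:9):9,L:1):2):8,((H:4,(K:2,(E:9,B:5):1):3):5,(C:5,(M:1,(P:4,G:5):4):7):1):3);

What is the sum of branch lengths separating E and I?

64

The path runs E → … → MRCA → … → I; the MRCA is the root of the tree.
Branch lengths along that path: 9 + 1 + 3 + 5 + 3 + 8 + 5 + 9 + 8 + 5 + 3 + 5 = 64.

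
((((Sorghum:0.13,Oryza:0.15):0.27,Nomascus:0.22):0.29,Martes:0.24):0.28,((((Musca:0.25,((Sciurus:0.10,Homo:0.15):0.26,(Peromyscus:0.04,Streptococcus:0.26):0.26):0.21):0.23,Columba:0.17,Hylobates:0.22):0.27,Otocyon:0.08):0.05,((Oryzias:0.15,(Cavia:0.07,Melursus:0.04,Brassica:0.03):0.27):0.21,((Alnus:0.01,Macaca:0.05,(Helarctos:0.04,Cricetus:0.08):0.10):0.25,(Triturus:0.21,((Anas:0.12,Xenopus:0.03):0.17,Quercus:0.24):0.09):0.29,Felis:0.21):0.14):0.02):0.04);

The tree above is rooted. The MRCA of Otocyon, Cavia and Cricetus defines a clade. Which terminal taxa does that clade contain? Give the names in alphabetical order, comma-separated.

Tracing Otocyon: it sits inside (((Musca,((Sciurus,Homo),(Peromyscus,Streptococcus))),Columba,Hylobates),Otocyon).
Tracing Cavia: it sits inside (Cavia,Melursus,Brassica).
Tracing Cricetus: it sits inside (Helarctos,Cricetus).
The smallest clade enclosing all 3 is ((((Musca,((Sciurus,Homo),(Peromyscus,Streptococcus))),Columba,Hylobates),Otocyon),((Oryzias,(Cavia,Melursus,Brassica)),((Alnus,Macaca,(Helarctos,Cricetus)),(Triturus,((Anas,Xenopus),Quercus)),Felis))); the answer is its 21 terminal taxa in alphabetical order.

Alnus, Anas, Brassica, Cavia, Columba, Cricetus, Felis, Helarctos, Homo, Hylobates, Macaca, Melursus, Musca, Oryzias, Otocyon, Peromyscus, Quercus, Sciurus, Streptococcus, Triturus, Xenopus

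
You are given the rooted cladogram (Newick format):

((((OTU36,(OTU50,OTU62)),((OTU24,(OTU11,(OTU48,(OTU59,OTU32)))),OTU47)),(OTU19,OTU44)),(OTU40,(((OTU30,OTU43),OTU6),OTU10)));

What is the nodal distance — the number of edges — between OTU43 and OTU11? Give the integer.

11

The MRCA of OTU43 and OTU11 is the root of the tree.
From OTU43 up to that node: 5 branches. From OTU11 up to the same node: 6 branches. Total: 5 + 6 = 11.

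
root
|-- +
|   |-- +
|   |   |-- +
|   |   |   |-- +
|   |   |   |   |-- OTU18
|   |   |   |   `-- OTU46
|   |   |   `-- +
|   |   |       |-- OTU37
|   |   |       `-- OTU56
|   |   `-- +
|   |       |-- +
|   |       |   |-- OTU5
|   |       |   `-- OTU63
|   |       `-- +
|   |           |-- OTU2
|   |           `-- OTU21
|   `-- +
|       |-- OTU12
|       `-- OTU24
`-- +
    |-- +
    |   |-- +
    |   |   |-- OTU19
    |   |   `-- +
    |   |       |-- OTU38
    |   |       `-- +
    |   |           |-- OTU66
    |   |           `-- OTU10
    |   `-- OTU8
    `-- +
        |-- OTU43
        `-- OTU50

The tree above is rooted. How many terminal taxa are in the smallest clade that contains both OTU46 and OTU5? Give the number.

The MRCA of OTU46 and OTU5 is the node subtending (((OTU18,OTU46),(OTU37,OTU56)),((OTU5,OTU63),(OTU2,OTU21))).
That clade contains 8 terminal taxa: OTU18, OTU2, OTU21, OTU37, OTU46, OTU5, OTU56, OTU63.

8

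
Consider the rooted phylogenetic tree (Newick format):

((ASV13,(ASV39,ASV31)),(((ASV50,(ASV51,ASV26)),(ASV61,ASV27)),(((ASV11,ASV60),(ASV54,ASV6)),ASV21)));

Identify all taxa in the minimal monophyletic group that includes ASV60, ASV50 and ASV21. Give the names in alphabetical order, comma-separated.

ASV11, ASV21, ASV26, ASV27, ASV50, ASV51, ASV54, ASV6, ASV60, ASV61

Tracing ASV60: it sits inside (ASV11,ASV60).
Tracing ASV50: it sits inside (ASV50,(ASV51,ASV26)).
Tracing ASV21: it sits inside (((ASV11,ASV60),(ASV54,ASV6)),ASV21).
The smallest clade enclosing all 3 is (((ASV50,(ASV51,ASV26)),(ASV61,ASV27)),(((ASV11,ASV60),(ASV54,ASV6)),ASV21)); the answer is its 10 terminal taxa in alphabetical order.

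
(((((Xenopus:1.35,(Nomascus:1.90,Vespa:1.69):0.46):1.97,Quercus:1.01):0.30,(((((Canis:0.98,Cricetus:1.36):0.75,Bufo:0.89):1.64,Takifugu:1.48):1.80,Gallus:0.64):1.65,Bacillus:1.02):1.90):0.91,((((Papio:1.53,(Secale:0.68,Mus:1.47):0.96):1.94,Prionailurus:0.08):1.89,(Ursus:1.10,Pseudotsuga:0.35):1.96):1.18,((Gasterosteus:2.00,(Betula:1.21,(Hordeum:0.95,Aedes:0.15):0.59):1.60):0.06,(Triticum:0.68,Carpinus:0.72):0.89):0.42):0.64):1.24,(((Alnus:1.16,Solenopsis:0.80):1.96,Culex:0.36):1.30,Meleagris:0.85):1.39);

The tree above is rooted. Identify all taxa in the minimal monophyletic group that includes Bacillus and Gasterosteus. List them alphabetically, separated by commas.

Aedes, Bacillus, Betula, Bufo, Canis, Carpinus, Cricetus, Gallus, Gasterosteus, Hordeum, Mus, Nomascus, Papio, Prionailurus, Pseudotsuga, Quercus, Secale, Takifugu, Triticum, Ursus, Vespa, Xenopus

Tracing Bacillus: it sits inside (((((Canis,Cricetus),Bufo),Takifugu),Gallus),Bacillus).
Tracing Gasterosteus: it sits inside (Gasterosteus,(Betula,(Hordeum,Aedes))).
The smallest clade enclosing both is ((((Xenopus,(Nomascus,Vespa)),Quercus),(((((Canis,Cricetus),Bufo),Takifugu),Gallus),Bacillus)),((((Papio,(Secale,Mus)),Prionailurus),(Ursus,Pseudotsuga)),((Gasterosteus,(Betula,(Hordeum,Aedes))),(Triticum,Carpinus)))); the answer is its 22 terminal taxa in alphabetical order.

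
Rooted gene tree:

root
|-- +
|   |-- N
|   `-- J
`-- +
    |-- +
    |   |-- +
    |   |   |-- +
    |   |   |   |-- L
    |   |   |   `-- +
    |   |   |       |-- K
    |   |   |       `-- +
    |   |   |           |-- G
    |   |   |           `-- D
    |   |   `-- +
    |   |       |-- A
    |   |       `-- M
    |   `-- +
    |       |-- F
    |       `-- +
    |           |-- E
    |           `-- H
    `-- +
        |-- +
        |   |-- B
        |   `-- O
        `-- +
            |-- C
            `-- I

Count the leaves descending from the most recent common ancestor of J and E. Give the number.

15

The MRCA of J and E is the root, so the clade is the entire tree.
That clade contains 15 terminal taxa: A, B, C, D, E, F, G, H, I, J, K, L, M, N, O.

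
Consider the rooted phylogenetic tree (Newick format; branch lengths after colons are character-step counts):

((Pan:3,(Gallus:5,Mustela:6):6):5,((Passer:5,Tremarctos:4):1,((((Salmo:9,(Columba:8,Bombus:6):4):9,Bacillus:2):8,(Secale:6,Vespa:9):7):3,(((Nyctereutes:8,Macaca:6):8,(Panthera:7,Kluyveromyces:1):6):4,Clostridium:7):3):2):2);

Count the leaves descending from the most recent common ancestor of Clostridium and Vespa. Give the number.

11

The MRCA of Clostridium and Vespa is the node subtending ((((Salmo,(Columba,Bombus)),Bacillus),(Secale,Vespa)),(((Nyctereutes,Macaca),(Panthera,Kluyveromyces)),Clostridium)).
That clade contains 11 terminal taxa: Bacillus, Bombus, Clostridium, Columba, Kluyveromyces, Macaca, Nyctereutes, Panthera, Salmo, Secale, Vespa.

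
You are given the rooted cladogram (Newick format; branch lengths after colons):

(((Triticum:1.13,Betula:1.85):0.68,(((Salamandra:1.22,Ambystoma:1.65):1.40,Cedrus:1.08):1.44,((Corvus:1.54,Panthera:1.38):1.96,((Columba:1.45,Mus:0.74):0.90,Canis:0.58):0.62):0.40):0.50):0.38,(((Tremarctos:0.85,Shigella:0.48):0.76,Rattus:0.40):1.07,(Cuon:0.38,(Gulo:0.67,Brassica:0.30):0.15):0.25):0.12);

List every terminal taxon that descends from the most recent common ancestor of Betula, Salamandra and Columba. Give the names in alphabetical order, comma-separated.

Tracing Betula: it sits inside (Triticum,Betula).
Tracing Salamandra: it sits inside (Salamandra,Ambystoma).
Tracing Columba: it sits inside (Columba,Mus).
The smallest clade enclosing all 3 is ((Triticum,Betula),(((Salamandra,Ambystoma),Cedrus),((Corvus,Panthera),((Columba,Mus),Canis)))); the answer is its 10 terminal taxa in alphabetical order.

Ambystoma, Betula, Canis, Cedrus, Columba, Corvus, Mus, Panthera, Salamandra, Triticum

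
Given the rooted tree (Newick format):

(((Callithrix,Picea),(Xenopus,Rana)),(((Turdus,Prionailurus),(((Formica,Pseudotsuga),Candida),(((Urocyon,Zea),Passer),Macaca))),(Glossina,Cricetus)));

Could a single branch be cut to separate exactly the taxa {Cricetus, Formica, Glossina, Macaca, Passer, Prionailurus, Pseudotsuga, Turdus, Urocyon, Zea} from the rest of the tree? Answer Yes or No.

No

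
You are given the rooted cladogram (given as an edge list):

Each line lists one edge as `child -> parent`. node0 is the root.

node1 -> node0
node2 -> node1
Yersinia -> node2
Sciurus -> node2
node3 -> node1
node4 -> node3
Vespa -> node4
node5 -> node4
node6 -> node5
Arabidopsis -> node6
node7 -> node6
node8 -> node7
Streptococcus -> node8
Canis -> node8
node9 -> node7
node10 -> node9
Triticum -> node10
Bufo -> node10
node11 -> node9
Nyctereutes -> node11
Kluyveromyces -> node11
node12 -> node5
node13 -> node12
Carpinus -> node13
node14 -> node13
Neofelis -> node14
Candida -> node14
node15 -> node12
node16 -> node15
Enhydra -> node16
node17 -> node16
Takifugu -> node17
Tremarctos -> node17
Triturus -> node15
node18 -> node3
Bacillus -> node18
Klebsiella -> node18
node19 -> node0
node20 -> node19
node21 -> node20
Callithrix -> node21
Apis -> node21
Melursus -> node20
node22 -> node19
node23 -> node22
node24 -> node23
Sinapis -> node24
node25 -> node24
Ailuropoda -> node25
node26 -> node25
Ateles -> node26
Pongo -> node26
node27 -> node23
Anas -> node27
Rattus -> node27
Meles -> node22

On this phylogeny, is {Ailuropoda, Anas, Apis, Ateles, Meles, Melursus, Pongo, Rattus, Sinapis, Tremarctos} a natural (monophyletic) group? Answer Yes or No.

The MRCA of the listed taxa is the root, so the smallest clade containing them is the whole tree.
That clade also contains Arabidopsis, Bacillus, Bufo, Callithrix, Candida, Canis, Carpinus, Enhydra, Klebsiella, Kluyveromyces, Neofelis, Nyctereutes, Sciurus, Streptococcus, Takifugu, Triticum, Triturus, Vespa, Yersinia, which are not in the proposed group, so the group is not monophyletic.

No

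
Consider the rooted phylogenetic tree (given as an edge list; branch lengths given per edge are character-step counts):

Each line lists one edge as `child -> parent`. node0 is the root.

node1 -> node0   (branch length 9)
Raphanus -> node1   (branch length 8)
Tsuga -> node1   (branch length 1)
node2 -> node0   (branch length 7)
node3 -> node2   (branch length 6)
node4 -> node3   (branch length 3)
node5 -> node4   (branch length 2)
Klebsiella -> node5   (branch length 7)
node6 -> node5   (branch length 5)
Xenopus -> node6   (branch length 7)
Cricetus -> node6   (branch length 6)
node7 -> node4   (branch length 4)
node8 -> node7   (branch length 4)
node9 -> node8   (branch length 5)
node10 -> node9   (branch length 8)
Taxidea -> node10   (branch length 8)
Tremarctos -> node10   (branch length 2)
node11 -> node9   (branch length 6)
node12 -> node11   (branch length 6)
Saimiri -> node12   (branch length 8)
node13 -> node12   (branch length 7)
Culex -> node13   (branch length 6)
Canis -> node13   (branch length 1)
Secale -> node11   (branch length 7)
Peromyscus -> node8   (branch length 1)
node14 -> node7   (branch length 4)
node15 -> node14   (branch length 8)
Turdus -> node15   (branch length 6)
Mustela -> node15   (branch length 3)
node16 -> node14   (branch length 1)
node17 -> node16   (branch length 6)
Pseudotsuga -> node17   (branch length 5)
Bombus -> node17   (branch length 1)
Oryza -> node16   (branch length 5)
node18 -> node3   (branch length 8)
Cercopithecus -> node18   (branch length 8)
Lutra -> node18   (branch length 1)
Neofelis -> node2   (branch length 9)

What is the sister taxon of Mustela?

Turdus

Mustela attaches to the tree at the node subtending (Turdus,Mustela).
The other lineage descending from that same node — the sister group — is the single tip Turdus.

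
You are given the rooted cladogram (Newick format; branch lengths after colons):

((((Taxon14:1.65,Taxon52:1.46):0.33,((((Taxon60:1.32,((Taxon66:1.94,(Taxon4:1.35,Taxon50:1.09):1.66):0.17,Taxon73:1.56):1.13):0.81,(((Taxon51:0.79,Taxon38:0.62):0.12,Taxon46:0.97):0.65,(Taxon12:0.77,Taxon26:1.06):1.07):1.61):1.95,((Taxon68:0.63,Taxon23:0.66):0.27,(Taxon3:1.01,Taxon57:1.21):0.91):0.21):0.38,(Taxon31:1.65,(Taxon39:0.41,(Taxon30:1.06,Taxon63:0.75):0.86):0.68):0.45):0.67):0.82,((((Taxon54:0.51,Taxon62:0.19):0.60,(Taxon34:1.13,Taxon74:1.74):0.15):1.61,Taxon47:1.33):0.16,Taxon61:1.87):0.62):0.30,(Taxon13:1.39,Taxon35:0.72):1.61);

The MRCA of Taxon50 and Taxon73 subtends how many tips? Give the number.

4

The MRCA of Taxon50 and Taxon73 is the node subtending ((Taxon66,(Taxon4,Taxon50)),Taxon73).
That clade contains 4 terminal taxa: Taxon4, Taxon50, Taxon66, Taxon73.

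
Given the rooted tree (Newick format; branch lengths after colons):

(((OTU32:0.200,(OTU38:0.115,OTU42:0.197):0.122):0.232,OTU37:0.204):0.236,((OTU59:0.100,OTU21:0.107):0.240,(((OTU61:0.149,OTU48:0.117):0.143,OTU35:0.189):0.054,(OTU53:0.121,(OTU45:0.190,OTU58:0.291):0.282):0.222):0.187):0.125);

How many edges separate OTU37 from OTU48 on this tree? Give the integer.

7

The MRCA of OTU37 and OTU48 is the root of the tree.
From OTU37 up to that node: 2 branches. From OTU48 up to the same node: 5 branches. Total: 2 + 5 = 7.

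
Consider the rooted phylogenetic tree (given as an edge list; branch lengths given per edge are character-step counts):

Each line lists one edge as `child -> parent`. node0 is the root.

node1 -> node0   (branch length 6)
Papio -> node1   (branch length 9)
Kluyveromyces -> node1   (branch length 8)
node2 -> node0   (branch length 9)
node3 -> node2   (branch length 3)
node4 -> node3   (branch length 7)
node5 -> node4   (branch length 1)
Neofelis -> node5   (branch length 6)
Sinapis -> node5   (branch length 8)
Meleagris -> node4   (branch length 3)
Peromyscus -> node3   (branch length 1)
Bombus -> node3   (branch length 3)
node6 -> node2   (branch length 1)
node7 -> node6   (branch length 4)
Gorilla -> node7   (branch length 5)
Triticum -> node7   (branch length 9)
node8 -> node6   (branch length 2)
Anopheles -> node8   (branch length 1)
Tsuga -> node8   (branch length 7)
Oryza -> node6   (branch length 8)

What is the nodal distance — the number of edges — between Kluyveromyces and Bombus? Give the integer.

The MRCA of Kluyveromyces and Bombus is the root of the tree.
From Kluyveromyces up to that node: 2 branches. From Bombus up to the same node: 3 branches. Total: 2 + 3 = 5.

5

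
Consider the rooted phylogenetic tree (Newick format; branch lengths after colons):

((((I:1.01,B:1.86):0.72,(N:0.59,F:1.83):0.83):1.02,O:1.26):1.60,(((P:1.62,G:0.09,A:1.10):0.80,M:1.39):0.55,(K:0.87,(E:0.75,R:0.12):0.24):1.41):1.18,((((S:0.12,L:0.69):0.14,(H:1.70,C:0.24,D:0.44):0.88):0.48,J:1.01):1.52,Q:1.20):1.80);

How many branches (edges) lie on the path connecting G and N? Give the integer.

The MRCA of G and N is the root of the tree.
From G up to that node: 4 branches. From N up to the same node: 4 branches. Total: 4 + 4 = 8.

8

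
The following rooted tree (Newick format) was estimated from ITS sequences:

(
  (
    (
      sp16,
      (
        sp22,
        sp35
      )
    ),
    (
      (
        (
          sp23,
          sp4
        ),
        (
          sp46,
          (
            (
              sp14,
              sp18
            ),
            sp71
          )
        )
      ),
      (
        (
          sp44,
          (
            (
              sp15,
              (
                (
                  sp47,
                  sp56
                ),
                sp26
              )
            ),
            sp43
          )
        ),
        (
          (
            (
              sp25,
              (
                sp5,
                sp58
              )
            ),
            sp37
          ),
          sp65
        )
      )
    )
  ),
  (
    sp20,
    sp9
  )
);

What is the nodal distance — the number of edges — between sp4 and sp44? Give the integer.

6

The MRCA of sp4 and sp44 is the node subtending (((sp23,sp4),(sp46,((sp14,sp18),sp71))),((sp44,((sp15,((sp47,sp56),sp26)),sp43)),(((sp25,(sp5,sp58)),sp37),sp65))).
From sp4 up to that node: 3 branches. From sp44 up to the same node: 3 branches. Total: 3 + 3 = 6.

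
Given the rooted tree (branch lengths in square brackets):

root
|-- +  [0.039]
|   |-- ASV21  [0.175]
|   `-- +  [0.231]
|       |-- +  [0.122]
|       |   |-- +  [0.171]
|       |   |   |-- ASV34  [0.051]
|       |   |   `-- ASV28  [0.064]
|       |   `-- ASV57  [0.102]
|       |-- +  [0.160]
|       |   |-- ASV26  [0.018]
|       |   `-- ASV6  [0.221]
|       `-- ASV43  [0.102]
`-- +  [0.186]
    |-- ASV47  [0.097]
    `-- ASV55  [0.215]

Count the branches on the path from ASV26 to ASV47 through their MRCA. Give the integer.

6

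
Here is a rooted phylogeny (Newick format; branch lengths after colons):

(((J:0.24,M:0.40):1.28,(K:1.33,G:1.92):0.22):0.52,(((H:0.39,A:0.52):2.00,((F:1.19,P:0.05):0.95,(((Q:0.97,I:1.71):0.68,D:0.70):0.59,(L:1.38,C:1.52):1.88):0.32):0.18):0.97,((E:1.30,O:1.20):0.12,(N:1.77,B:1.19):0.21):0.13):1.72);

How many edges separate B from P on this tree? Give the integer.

7

The MRCA of B and P is the node subtending (((H,A),((F,P),(((Q,I),D),(L,C)))),((E,O),(N,B))).
From B up to that node: 3 branches. From P up to the same node: 4 branches. Total: 3 + 4 = 7.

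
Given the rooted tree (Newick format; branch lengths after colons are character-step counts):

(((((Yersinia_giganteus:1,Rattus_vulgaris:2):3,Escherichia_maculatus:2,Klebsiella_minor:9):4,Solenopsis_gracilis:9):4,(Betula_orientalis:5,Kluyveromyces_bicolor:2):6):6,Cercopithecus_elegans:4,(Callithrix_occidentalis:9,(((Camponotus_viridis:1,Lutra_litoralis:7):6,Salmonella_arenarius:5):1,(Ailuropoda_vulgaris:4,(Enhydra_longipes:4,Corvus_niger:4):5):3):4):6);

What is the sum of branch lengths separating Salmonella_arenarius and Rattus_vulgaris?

35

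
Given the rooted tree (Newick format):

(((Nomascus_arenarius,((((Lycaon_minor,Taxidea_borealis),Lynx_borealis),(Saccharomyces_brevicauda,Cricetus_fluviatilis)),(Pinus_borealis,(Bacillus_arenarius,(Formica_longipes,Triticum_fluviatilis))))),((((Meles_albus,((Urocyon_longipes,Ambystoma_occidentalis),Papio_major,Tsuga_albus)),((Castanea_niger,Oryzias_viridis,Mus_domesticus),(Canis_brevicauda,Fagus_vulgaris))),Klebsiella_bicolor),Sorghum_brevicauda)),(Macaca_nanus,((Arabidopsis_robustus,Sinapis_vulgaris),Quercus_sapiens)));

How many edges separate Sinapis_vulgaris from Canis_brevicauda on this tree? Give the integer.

The MRCA of Sinapis_vulgaris and Canis_brevicauda is the root of the tree.
From Sinapis_vulgaris up to that node: 4 branches. From Canis_brevicauda up to the same node: 7 branches. Total: 4 + 7 = 11.

11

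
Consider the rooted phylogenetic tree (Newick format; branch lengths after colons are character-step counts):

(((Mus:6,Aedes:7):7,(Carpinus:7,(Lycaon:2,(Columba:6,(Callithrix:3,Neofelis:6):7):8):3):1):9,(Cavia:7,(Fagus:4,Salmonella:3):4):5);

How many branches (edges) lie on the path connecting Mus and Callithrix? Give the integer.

7

The MRCA of Mus and Callithrix is the node subtending ((Mus,Aedes),(Carpinus,(Lycaon,(Columba,(Callithrix,Neofelis))))).
From Mus up to that node: 2 branches. From Callithrix up to the same node: 5 branches. Total: 2 + 5 = 7.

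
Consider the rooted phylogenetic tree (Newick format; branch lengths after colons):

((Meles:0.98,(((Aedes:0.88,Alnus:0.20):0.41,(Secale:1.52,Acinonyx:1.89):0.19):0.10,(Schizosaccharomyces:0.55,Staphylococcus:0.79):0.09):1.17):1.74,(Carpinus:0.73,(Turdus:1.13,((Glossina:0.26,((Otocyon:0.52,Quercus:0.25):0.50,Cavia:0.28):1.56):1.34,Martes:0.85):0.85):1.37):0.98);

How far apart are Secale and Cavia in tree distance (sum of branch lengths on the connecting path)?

11.10

The path runs Secale → … → MRCA → … → Cavia; the MRCA is the root of the tree.
Branch lengths along that path: 1.52 + 0.19 + 0.10 + 1.17 + 1.74 + 0.98 + 1.37 + 0.85 + 1.34 + 1.56 + 0.28 = 11.10.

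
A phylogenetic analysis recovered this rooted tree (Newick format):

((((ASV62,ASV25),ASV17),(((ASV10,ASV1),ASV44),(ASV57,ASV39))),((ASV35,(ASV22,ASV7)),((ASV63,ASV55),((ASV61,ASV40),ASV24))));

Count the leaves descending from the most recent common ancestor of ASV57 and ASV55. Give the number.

The MRCA of ASV57 and ASV55 is the root, so the clade is the entire tree.
That clade contains 16 terminal taxa: ASV1, ASV10, ASV17, ASV22, ASV24, ASV25, ASV35, ASV39, ASV40, ASV44, ASV55, ASV57, ASV61, ASV62, ASV63, ASV7.

16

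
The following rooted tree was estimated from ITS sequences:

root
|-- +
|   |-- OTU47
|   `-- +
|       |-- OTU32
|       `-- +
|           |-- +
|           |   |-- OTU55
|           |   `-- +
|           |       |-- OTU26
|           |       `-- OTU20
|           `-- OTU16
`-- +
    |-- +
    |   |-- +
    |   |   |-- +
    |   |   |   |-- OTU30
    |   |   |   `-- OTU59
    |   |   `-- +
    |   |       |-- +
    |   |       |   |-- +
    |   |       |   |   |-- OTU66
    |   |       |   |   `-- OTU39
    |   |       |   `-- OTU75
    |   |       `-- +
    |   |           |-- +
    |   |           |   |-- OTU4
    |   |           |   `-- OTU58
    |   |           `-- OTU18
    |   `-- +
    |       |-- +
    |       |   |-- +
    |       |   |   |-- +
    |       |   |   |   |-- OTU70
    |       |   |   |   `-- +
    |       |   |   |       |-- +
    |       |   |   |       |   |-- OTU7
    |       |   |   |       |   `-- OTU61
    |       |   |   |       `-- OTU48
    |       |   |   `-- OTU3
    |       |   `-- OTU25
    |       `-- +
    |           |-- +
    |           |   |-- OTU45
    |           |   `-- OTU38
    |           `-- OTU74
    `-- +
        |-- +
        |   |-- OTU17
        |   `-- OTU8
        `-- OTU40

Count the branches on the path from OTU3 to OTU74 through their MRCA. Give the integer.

The MRCA of OTU3 and OTU74 is the node subtending ((((OTU70,((OTU7,OTU61),OTU48)),OTU3),OTU25),((OTU45,OTU38),OTU74)).
From OTU3 up to that node: 3 branches. From OTU74 up to the same node: 2 branches. Total: 3 + 2 = 5.

5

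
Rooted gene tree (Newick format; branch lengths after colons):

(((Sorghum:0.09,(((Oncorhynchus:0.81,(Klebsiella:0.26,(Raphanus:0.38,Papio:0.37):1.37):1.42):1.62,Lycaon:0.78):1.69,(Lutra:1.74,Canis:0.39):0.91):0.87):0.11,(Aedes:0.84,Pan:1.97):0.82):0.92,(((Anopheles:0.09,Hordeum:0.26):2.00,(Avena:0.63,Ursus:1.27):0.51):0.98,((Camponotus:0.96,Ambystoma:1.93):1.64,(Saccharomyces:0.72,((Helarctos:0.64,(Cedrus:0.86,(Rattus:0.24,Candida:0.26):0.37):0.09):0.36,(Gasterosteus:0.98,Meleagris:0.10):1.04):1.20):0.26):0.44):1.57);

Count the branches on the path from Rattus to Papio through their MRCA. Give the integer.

The MRCA of Rattus and Papio is the root of the tree.
From Rattus up to that node: 8 branches. From Papio up to the same node: 8 branches. Total: 8 + 8 = 16.

16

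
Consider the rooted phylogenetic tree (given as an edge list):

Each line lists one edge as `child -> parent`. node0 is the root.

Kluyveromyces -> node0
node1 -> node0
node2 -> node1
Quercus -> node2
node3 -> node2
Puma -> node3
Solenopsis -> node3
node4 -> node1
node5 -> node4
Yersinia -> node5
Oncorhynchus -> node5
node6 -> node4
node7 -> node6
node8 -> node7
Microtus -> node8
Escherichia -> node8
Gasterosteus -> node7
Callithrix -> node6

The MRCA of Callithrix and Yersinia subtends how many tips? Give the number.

The MRCA of Callithrix and Yersinia is the node subtending ((Yersinia,Oncorhynchus),(((Microtus,Escherichia),Gasterosteus),Callithrix)).
That clade contains 6 terminal taxa: Callithrix, Escherichia, Gasterosteus, Microtus, Oncorhynchus, Yersinia.

6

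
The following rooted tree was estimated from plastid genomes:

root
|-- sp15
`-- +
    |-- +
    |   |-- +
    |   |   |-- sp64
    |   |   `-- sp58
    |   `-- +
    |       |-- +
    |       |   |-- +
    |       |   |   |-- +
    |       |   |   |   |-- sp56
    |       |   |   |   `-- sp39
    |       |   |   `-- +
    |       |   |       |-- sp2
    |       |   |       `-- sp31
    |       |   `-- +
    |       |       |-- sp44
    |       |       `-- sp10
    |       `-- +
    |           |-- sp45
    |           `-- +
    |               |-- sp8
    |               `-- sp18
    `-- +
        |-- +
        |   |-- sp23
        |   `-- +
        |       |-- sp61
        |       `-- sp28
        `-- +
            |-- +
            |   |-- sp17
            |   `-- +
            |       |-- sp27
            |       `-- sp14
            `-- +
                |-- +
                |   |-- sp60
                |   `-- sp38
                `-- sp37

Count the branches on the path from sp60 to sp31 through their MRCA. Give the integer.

11

The MRCA of sp60 and sp31 is the node subtending (((sp64,sp58),((((sp56,sp39),(sp2,sp31)),(sp44,sp10)),(sp45,(sp8,sp18)))),((sp23,(sp61,sp28)),((sp17,(sp27,sp14)),((sp60,sp38),sp37)))).
From sp60 up to that node: 5 branches. From sp31 up to the same node: 6 branches. Total: 5 + 6 = 11.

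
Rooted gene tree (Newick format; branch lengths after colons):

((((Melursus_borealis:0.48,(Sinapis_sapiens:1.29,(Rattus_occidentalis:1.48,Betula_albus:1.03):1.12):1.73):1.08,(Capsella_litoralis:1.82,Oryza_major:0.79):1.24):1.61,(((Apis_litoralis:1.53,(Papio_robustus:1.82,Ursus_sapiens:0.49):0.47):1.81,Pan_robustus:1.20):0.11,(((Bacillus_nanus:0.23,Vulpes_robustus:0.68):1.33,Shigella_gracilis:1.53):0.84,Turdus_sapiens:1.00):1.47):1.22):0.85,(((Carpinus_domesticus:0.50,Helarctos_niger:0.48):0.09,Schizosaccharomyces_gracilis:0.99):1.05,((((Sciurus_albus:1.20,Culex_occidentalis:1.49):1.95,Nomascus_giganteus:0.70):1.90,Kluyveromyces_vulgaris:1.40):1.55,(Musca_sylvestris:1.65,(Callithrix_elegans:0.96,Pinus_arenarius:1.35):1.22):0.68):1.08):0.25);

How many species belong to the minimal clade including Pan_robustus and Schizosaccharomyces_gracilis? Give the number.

The MRCA of Pan_robustus and Schizosaccharomyces_gracilis is the root, so the clade is the entire tree.
That clade contains 24 terminal taxa: Apis_litoralis, Bacillus_nanus, Betula_albus, Callithrix_elegans, Capsella_litoralis, Carpinus_domesticus, Culex_occidentalis, Helarctos_niger, Kluyveromyces_vulgaris, Melursus_borealis, Musca_sylvestris, Nomascus_giganteus, Oryza_major, Pan_robustus, Papio_robustus, Pinus_arenarius, Rattus_occidentalis, Schizosaccharomyces_gracilis, Sciurus_albus, Shigella_gracilis, Sinapis_sapiens, Turdus_sapiens, Ursus_sapiens, Vulpes_robustus.

24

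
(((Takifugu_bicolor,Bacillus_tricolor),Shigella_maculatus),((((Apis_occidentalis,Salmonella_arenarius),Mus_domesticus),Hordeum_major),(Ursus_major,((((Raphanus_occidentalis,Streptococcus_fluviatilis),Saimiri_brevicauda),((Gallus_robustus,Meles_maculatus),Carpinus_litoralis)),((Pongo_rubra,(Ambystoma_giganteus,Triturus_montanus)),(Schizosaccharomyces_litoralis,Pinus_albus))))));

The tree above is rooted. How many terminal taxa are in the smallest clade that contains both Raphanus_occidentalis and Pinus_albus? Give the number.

The MRCA of Raphanus_occidentalis and Pinus_albus is the node subtending ((((Raphanus_occidentalis,Streptococcus_fluviatilis),Saimiri_brevicauda),((Gallus_robustus,Meles_maculatus),Carpinus_litoralis)),((Pongo_rubra,(Ambystoma_giganteus,Triturus_montanus)),(Schizosaccharomyces_litoralis,Pinus_albus))).
That clade contains 11 terminal taxa: Ambystoma_giganteus, Carpinus_litoralis, Gallus_robustus, Meles_maculatus, Pinus_albus, Pongo_rubra, Raphanus_occidentalis, Saimiri_brevicauda, Schizosaccharomyces_litoralis, Streptococcus_fluviatilis, Triturus_montanus.

11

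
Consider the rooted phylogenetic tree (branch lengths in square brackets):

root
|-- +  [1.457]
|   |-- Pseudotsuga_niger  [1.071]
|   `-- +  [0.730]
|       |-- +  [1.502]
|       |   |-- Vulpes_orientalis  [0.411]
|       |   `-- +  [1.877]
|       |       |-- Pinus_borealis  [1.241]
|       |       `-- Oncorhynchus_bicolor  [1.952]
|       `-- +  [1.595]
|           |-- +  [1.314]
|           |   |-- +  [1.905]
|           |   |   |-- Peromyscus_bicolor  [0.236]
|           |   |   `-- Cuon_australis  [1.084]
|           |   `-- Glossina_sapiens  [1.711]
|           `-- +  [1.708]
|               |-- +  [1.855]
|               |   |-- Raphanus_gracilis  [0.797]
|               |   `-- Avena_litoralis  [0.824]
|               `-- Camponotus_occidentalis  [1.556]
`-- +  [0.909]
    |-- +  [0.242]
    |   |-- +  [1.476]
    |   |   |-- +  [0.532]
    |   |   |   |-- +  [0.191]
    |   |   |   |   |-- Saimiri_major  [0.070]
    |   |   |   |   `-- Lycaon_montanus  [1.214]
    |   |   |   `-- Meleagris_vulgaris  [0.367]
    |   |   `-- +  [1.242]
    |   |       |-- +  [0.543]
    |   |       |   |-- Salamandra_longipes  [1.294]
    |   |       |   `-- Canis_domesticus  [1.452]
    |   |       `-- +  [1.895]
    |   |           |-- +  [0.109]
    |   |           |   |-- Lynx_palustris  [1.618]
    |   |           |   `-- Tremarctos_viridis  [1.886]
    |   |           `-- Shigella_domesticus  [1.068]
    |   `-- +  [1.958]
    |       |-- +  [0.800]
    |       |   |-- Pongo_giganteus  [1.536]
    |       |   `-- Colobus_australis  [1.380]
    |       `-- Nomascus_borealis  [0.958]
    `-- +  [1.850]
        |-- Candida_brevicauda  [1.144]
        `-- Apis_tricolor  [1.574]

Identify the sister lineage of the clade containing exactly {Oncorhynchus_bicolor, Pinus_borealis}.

Vulpes_orientalis

The clade containing exactly {Oncorhynchus_bicolor, Pinus_borealis} attaches to the tree at the node subtending (Vulpes_orientalis,(Pinus_borealis,Oncorhynchus_bicolor)).
The other lineage descending from that same node — the sister group — is the single tip Vulpes_orientalis.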